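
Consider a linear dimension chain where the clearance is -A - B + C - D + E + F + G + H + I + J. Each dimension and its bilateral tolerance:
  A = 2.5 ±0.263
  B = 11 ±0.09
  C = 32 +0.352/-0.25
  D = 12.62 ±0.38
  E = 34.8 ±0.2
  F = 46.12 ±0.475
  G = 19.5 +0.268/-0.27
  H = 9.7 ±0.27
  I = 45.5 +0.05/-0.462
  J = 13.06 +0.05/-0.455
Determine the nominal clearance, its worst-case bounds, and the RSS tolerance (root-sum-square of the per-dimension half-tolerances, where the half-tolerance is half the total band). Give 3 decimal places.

nominal=174.560 wc=[171.445,176.958] rss=0.923

Stack each dimension's contribution:
  -A: nom -2.500 → Σnom=-2.500; wc +0.263/-0.263 → slack +0.263/-0.263; half-tol=0.263, Σhalf²=0.069169
  -B: nom -11.000 → Σnom=-13.500; wc +0.090/-0.090 → slack +0.353/-0.353; half-tol=0.090, Σhalf²=0.077269
  +C: nom +32.000 → Σnom=18.500; wc +0.352/-0.250 → slack +0.705/-0.603; half-tol=0.301, Σhalf²=0.167870
  -D: nom -12.620 → Σnom=5.880; wc +0.380/-0.380 → slack +1.085/-0.983; half-tol=0.380, Σhalf²=0.312270
  +E: nom +34.800 → Σnom=40.680; wc +0.200/-0.200 → slack +1.285/-1.183; half-tol=0.200, Σhalf²=0.352270
  +F: nom +46.120 → Σnom=86.800; wc +0.475/-0.475 → slack +1.760/-1.658; half-tol=0.475, Σhalf²=0.577895
  +G: nom +19.500 → Σnom=106.300; wc +0.268/-0.270 → slack +2.028/-1.928; half-tol=0.269, Σhalf²=0.650256
  +H: nom +9.700 → Σnom=116.000; wc +0.270/-0.270 → slack +2.298/-2.198; half-tol=0.270, Σhalf²=0.723156
  +I: nom +45.500 → Σnom=161.500; wc +0.050/-0.462 → slack +2.348/-2.660; half-tol=0.256, Σhalf²=0.788692
  +J: nom +13.060 → Σnom=174.560; wc +0.050/-0.455 → slack +2.398/-3.115; half-tol=0.253, Σhalf²=0.852448
Nominal = 174.560. Worst-case = [174.560 - 3.115, 174.560 + 2.398] = [171.445, 176.958]. RSS = √0.852448 = 0.923.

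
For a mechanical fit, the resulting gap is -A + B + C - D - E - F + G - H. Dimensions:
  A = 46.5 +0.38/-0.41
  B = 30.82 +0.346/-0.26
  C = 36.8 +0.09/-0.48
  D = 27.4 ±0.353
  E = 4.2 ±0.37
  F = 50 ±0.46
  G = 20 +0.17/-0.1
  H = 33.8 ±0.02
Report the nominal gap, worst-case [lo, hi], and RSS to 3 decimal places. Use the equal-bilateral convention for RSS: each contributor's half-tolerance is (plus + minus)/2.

Stack each dimension's contribution:
  -A: nom -46.500 → Σnom=-46.500; wc +0.410/-0.380 → slack +0.410/-0.380; half-tol=0.395, Σhalf²=0.156025
  +B: nom +30.820 → Σnom=-15.680; wc +0.346/-0.260 → slack +0.756/-0.640; half-tol=0.303, Σhalf²=0.247834
  +C: nom +36.800 → Σnom=21.120; wc +0.090/-0.480 → slack +0.846/-1.120; half-tol=0.285, Σhalf²=0.329059
  -D: nom -27.400 → Σnom=-6.280; wc +0.353/-0.353 → slack +1.199/-1.473; half-tol=0.353, Σhalf²=0.453668
  -E: nom -4.200 → Σnom=-10.480; wc +0.370/-0.370 → slack +1.569/-1.843; half-tol=0.370, Σhalf²=0.590568
  -F: nom -50.000 → Σnom=-60.480; wc +0.460/-0.460 → slack +2.029/-2.303; half-tol=0.460, Σhalf²=0.802168
  +G: nom +20.000 → Σnom=-40.480; wc +0.170/-0.100 → slack +2.199/-2.403; half-tol=0.135, Σhalf²=0.820393
  -H: nom -33.800 → Σnom=-74.280; wc +0.020/-0.020 → slack +2.219/-2.423; half-tol=0.020, Σhalf²=0.820793
Nominal = -74.280. Worst-case = [-74.280 - 2.423, -74.280 + 2.219] = [-76.703, -72.061]. RSS = √0.820793 = 0.906.

nominal=-74.280 wc=[-76.703,-72.061] rss=0.906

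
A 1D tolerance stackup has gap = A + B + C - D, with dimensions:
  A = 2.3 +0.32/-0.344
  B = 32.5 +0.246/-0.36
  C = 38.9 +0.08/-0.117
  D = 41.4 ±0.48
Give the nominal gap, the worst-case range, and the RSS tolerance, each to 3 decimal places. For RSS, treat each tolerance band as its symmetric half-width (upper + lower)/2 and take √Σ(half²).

Stack each dimension's contribution:
  +A: nom +2.300 → Σnom=2.300; wc +0.320/-0.344 → slack +0.320/-0.344; half-tol=0.332, Σhalf²=0.110224
  +B: nom +32.500 → Σnom=34.800; wc +0.246/-0.360 → slack +0.566/-0.704; half-tol=0.303, Σhalf²=0.202033
  +C: nom +38.900 → Σnom=73.700; wc +0.080/-0.117 → slack +0.646/-0.821; half-tol=0.099, Σhalf²=0.211735
  -D: nom -41.400 → Σnom=32.300; wc +0.480/-0.480 → slack +1.126/-1.301; half-tol=0.480, Σhalf²=0.442135
Nominal = 32.300. Worst-case = [32.300 - 1.301, 32.300 + 1.126] = [30.999, 33.426]. RSS = √0.442135 = 0.665.

nominal=32.300 wc=[30.999,33.426] rss=0.665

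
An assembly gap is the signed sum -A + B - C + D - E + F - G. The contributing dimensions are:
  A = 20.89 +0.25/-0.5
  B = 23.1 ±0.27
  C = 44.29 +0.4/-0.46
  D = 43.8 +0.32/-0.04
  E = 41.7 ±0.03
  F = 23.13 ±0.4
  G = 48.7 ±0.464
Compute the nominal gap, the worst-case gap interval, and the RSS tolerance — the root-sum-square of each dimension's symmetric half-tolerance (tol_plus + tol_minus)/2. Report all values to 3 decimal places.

Stack each dimension's contribution:
  -A: nom -20.890 → Σnom=-20.890; wc +0.500/-0.250 → slack +0.500/-0.250; half-tol=0.375, Σhalf²=0.140625
  +B: nom +23.100 → Σnom=2.210; wc +0.270/-0.270 → slack +0.770/-0.520; half-tol=0.270, Σhalf²=0.213525
  -C: nom -44.290 → Σnom=-42.080; wc +0.460/-0.400 → slack +1.230/-0.920; half-tol=0.430, Σhalf²=0.398425
  +D: nom +43.800 → Σnom=1.720; wc +0.320/-0.040 → slack +1.550/-0.960; half-tol=0.180, Σhalf²=0.430825
  -E: nom -41.700 → Σnom=-39.980; wc +0.030/-0.030 → slack +1.580/-0.990; half-tol=0.030, Σhalf²=0.431725
  +F: nom +23.130 → Σnom=-16.850; wc +0.400/-0.400 → slack +1.980/-1.390; half-tol=0.400, Σhalf²=0.591725
  -G: nom -48.700 → Σnom=-65.550; wc +0.464/-0.464 → slack +2.444/-1.854; half-tol=0.464, Σhalf²=0.807021
Nominal = -65.550. Worst-case = [-65.550 - 1.854, -65.550 + 2.444] = [-67.404, -63.106]. RSS = √0.807021 = 0.898.

nominal=-65.550 wc=[-67.404,-63.106] rss=0.898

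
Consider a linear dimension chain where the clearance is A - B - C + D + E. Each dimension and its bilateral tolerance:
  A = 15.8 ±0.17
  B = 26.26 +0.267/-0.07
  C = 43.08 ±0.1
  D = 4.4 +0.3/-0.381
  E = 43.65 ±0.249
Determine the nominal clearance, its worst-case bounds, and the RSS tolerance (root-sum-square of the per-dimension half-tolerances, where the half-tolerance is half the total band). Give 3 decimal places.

Stack each dimension's contribution:
  +A: nom +15.800 → Σnom=15.800; wc +0.170/-0.170 → slack +0.170/-0.170; half-tol=0.170, Σhalf²=0.028900
  -B: nom -26.260 → Σnom=-10.460; wc +0.070/-0.267 → slack +0.240/-0.437; half-tol=0.169, Σhalf²=0.057292
  -C: nom -43.080 → Σnom=-53.540; wc +0.100/-0.100 → slack +0.340/-0.537; half-tol=0.100, Σhalf²=0.067292
  +D: nom +4.400 → Σnom=-49.140; wc +0.300/-0.381 → slack +0.640/-0.918; half-tol=0.341, Σhalf²=0.183233
  +E: nom +43.650 → Σnom=-5.490; wc +0.249/-0.249 → slack +0.889/-1.167; half-tol=0.249, Σhalf²=0.245234
Nominal = -5.490. Worst-case = [-5.490 - 1.167, -5.490 + 0.889] = [-6.657, -4.601]. RSS = √0.245234 = 0.495.

nominal=-5.490 wc=[-6.657,-4.601] rss=0.495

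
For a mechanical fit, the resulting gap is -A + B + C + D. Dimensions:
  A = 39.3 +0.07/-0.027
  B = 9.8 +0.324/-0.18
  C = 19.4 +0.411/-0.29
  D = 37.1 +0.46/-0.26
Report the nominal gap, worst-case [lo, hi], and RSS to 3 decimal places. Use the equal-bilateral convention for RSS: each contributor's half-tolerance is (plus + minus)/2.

nominal=27.000 wc=[26.200,28.222] rss=0.564

Stack each dimension's contribution:
  -A: nom -39.300 → Σnom=-39.300; wc +0.027/-0.070 → slack +0.027/-0.070; half-tol=0.049, Σhalf²=0.002352
  +B: nom +9.800 → Σnom=-29.500; wc +0.324/-0.180 → slack +0.351/-0.250; half-tol=0.252, Σhalf²=0.065856
  +C: nom +19.400 → Σnom=-10.100; wc +0.411/-0.290 → slack +0.762/-0.540; half-tol=0.350, Σhalf²=0.188706
  +D: nom +37.100 → Σnom=27.000; wc +0.460/-0.260 → slack +1.222/-0.800; half-tol=0.360, Σhalf²=0.318306
Nominal = 27.000. Worst-case = [27.000 - 0.800, 27.000 + 1.222] = [26.200, 28.222]. RSS = √0.318306 = 0.564.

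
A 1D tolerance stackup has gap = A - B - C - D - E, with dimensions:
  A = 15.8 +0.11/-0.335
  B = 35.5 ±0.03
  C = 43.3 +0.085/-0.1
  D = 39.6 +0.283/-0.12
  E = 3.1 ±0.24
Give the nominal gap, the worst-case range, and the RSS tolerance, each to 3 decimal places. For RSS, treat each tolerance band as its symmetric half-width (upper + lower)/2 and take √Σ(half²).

Stack each dimension's contribution:
  +A: nom +15.800 → Σnom=15.800; wc +0.110/-0.335 → slack +0.110/-0.335; half-tol=0.223, Σhalf²=0.049506
  -B: nom -35.500 → Σnom=-19.700; wc +0.030/-0.030 → slack +0.140/-0.365; half-tol=0.030, Σhalf²=0.050406
  -C: nom -43.300 → Σnom=-63.000; wc +0.100/-0.085 → slack +0.240/-0.450; half-tol=0.092, Σhalf²=0.058963
  -D: nom -39.600 → Σnom=-102.600; wc +0.120/-0.283 → slack +0.360/-0.733; half-tol=0.201, Σhalf²=0.099565
  -E: nom -3.100 → Σnom=-105.700; wc +0.240/-0.240 → slack +0.600/-0.973; half-tol=0.240, Σhalf²=0.157165
Nominal = -105.700. Worst-case = [-105.700 - 0.973, -105.700 + 0.600] = [-106.673, -105.100]. RSS = √0.157165 = 0.396.

nominal=-105.700 wc=[-106.673,-105.100] rss=0.396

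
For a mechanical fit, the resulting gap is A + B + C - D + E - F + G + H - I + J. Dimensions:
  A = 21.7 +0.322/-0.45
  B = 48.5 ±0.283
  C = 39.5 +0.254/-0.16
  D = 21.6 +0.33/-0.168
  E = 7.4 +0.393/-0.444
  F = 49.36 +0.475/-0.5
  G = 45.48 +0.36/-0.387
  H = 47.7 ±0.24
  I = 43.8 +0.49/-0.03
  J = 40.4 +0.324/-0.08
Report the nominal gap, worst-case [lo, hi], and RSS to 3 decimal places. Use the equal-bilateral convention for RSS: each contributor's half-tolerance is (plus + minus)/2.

Stack each dimension's contribution:
  +A: nom +21.700 → Σnom=21.700; wc +0.322/-0.450 → slack +0.322/-0.450; half-tol=0.386, Σhalf²=0.148996
  +B: nom +48.500 → Σnom=70.200; wc +0.283/-0.283 → slack +0.605/-0.733; half-tol=0.283, Σhalf²=0.229085
  +C: nom +39.500 → Σnom=109.700; wc +0.254/-0.160 → slack +0.859/-0.893; half-tol=0.207, Σhalf²=0.271934
  -D: nom -21.600 → Σnom=88.100; wc +0.168/-0.330 → slack +1.027/-1.223; half-tol=0.249, Σhalf²=0.333935
  +E: nom +7.400 → Σnom=95.500; wc +0.393/-0.444 → slack +1.420/-1.667; half-tol=0.418, Σhalf²=0.509077
  -F: nom -49.360 → Σnom=46.140; wc +0.500/-0.475 → slack +1.920/-2.142; half-tol=0.487, Σhalf²=0.746734
  +G: nom +45.480 → Σnom=91.620; wc +0.360/-0.387 → slack +2.280/-2.529; half-tol=0.373, Σhalf²=0.886236
  +H: nom +47.700 → Σnom=139.320; wc +0.240/-0.240 → slack +2.520/-2.769; half-tol=0.240, Σhalf²=0.943836
  -I: nom -43.800 → Σnom=95.520; wc +0.030/-0.490 → slack +2.550/-3.259; half-tol=0.260, Σhalf²=1.011436
  +J: nom +40.400 → Σnom=135.920; wc +0.324/-0.080 → slack +2.874/-3.339; half-tol=0.202, Σhalf²=1.052240
Nominal = 135.920. Worst-case = [135.920 - 3.339, 135.920 + 2.874] = [132.581, 138.794]. RSS = √1.052240 = 1.026.

nominal=135.920 wc=[132.581,138.794] rss=1.026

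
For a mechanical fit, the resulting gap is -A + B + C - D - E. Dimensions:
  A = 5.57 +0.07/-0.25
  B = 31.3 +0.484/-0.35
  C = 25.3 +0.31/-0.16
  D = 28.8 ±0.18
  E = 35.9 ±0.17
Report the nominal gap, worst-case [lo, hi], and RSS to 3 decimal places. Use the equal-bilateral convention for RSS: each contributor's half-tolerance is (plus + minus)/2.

nominal=-13.670 wc=[-14.600,-12.276] rss=0.562

Stack each dimension's contribution:
  -A: nom -5.570 → Σnom=-5.570; wc +0.250/-0.070 → slack +0.250/-0.070; half-tol=0.160, Σhalf²=0.025600
  +B: nom +31.300 → Σnom=25.730; wc +0.484/-0.350 → slack +0.734/-0.420; half-tol=0.417, Σhalf²=0.199489
  +C: nom +25.300 → Σnom=51.030; wc +0.310/-0.160 → slack +1.044/-0.580; half-tol=0.235, Σhalf²=0.254714
  -D: nom -28.800 → Σnom=22.230; wc +0.180/-0.180 → slack +1.224/-0.760; half-tol=0.180, Σhalf²=0.287114
  -E: nom -35.900 → Σnom=-13.670; wc +0.170/-0.170 → slack +1.394/-0.930; half-tol=0.170, Σhalf²=0.316014
Nominal = -13.670. Worst-case = [-13.670 - 0.930, -13.670 + 1.394] = [-14.600, -12.276]. RSS = √0.316014 = 0.562.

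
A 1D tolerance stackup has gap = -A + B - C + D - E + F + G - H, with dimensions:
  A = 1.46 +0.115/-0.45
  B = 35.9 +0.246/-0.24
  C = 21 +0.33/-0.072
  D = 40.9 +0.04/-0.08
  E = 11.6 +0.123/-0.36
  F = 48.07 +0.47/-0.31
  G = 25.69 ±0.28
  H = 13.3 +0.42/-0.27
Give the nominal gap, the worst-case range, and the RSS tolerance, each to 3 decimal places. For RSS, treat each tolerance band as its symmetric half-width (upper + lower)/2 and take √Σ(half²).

nominal=103.200 wc=[101.302,105.388] rss=0.769

Stack each dimension's contribution:
  -A: nom -1.460 → Σnom=-1.460; wc +0.450/-0.115 → slack +0.450/-0.115; half-tol=0.283, Σhalf²=0.079806
  +B: nom +35.900 → Σnom=34.440; wc +0.246/-0.240 → slack +0.696/-0.355; half-tol=0.243, Σhalf²=0.138855
  -C: nom -21.000 → Σnom=13.440; wc +0.072/-0.330 → slack +0.768/-0.685; half-tol=0.201, Σhalf²=0.179256
  +D: nom +40.900 → Σnom=54.340; wc +0.040/-0.080 → slack +0.808/-0.765; half-tol=0.060, Σhalf²=0.182856
  -E: nom -11.600 → Σnom=42.740; wc +0.360/-0.123 → slack +1.168/-0.888; half-tol=0.241, Σhalf²=0.241178
  +F: nom +48.070 → Σnom=90.810; wc +0.470/-0.310 → slack +1.638/-1.198; half-tol=0.390, Σhalf²=0.393278
  +G: nom +25.690 → Σnom=116.500; wc +0.280/-0.280 → slack +1.918/-1.478; half-tol=0.280, Σhalf²=0.471679
  -H: nom -13.300 → Σnom=103.200; wc +0.270/-0.420 → slack +2.188/-1.898; half-tol=0.345, Σhalf²=0.590703
Nominal = 103.200. Worst-case = [103.200 - 1.898, 103.200 + 2.188] = [101.302, 105.388]. RSS = √0.590703 = 0.769.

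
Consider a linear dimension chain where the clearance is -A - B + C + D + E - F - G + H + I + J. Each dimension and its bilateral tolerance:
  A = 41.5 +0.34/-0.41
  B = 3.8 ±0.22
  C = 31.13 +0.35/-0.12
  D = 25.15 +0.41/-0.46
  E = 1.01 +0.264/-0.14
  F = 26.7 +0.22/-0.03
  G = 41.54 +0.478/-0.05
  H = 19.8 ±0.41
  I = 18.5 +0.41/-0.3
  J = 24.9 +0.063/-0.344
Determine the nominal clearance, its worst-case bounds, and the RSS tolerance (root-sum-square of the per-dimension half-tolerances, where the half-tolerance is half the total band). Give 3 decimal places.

nominal=6.950 wc=[3.918,9.567] rss=0.946

Stack each dimension's contribution:
  -A: nom -41.500 → Σnom=-41.500; wc +0.410/-0.340 → slack +0.410/-0.340; half-tol=0.375, Σhalf²=0.140625
  -B: nom -3.800 → Σnom=-45.300; wc +0.220/-0.220 → slack +0.630/-0.560; half-tol=0.220, Σhalf²=0.189025
  +C: nom +31.130 → Σnom=-14.170; wc +0.350/-0.120 → slack +0.980/-0.680; half-tol=0.235, Σhalf²=0.244250
  +D: nom +25.150 → Σnom=10.980; wc +0.410/-0.460 → slack +1.390/-1.140; half-tol=0.435, Σhalf²=0.433475
  +E: nom +1.010 → Σnom=11.990; wc +0.264/-0.140 → slack +1.654/-1.280; half-tol=0.202, Σhalf²=0.474279
  -F: nom -26.700 → Σnom=-14.710; wc +0.030/-0.220 → slack +1.684/-1.500; half-tol=0.125, Σhalf²=0.489904
  -G: nom -41.540 → Σnom=-56.250; wc +0.050/-0.478 → slack +1.734/-1.978; half-tol=0.264, Σhalf²=0.559600
  +H: nom +19.800 → Σnom=-36.450; wc +0.410/-0.410 → slack +2.144/-2.388; half-tol=0.410, Σhalf²=0.727700
  +I: nom +18.500 → Σnom=-17.950; wc +0.410/-0.300 → slack +2.554/-2.688; half-tol=0.355, Σhalf²=0.853725
  +J: nom +24.900 → Σnom=6.950; wc +0.063/-0.344 → slack +2.617/-3.032; half-tol=0.203, Σhalf²=0.895137
Nominal = 6.950. Worst-case = [6.950 - 3.032, 6.950 + 2.617] = [3.918, 9.567]. RSS = √0.895137 = 0.946.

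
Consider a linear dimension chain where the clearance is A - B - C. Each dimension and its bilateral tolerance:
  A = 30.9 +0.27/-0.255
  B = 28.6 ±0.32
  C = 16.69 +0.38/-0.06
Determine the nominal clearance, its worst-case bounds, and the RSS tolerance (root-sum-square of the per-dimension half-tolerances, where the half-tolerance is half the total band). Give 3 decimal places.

Stack each dimension's contribution:
  +A: nom +30.900 → Σnom=30.900; wc +0.270/-0.255 → slack +0.270/-0.255; half-tol=0.263, Σhalf²=0.068906
  -B: nom -28.600 → Σnom=2.300; wc +0.320/-0.320 → slack +0.590/-0.575; half-tol=0.320, Σhalf²=0.171306
  -C: nom -16.690 → Σnom=-14.390; wc +0.060/-0.380 → slack +0.650/-0.955; half-tol=0.220, Σhalf²=0.219706
Nominal = -14.390. Worst-case = [-14.390 - 0.955, -14.390 + 0.650] = [-15.345, -13.740]. RSS = √0.219706 = 0.469.

nominal=-14.390 wc=[-15.345,-13.740] rss=0.469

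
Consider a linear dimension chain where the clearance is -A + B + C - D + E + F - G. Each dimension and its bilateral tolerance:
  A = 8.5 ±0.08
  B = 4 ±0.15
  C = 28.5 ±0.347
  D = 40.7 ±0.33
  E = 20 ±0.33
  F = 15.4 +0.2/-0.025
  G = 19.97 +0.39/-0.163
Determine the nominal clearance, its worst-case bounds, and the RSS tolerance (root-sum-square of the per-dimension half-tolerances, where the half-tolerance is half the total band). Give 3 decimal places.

Stack each dimension's contribution:
  -A: nom -8.500 → Σnom=-8.500; wc +0.080/-0.080 → slack +0.080/-0.080; half-tol=0.080, Σhalf²=0.006400
  +B: nom +4.000 → Σnom=-4.500; wc +0.150/-0.150 → slack +0.230/-0.230; half-tol=0.150, Σhalf²=0.028900
  +C: nom +28.500 → Σnom=24.000; wc +0.347/-0.347 → slack +0.577/-0.577; half-tol=0.347, Σhalf²=0.149309
  -D: nom -40.700 → Σnom=-16.700; wc +0.330/-0.330 → slack +0.907/-0.907; half-tol=0.330, Σhalf²=0.258209
  +E: nom +20.000 → Σnom=3.300; wc +0.330/-0.330 → slack +1.237/-1.237; half-tol=0.330, Σhalf²=0.367109
  +F: nom +15.400 → Σnom=18.700; wc +0.200/-0.025 → slack +1.437/-1.262; half-tol=0.113, Σhalf²=0.379765
  -G: nom -19.970 → Σnom=-1.270; wc +0.163/-0.390 → slack +1.600/-1.652; half-tol=0.277, Σhalf²=0.456217
Nominal = -1.270. Worst-case = [-1.270 - 1.652, -1.270 + 1.600] = [-2.922, 0.330]. RSS = √0.456217 = 0.675.

nominal=-1.270 wc=[-2.922,0.330] rss=0.675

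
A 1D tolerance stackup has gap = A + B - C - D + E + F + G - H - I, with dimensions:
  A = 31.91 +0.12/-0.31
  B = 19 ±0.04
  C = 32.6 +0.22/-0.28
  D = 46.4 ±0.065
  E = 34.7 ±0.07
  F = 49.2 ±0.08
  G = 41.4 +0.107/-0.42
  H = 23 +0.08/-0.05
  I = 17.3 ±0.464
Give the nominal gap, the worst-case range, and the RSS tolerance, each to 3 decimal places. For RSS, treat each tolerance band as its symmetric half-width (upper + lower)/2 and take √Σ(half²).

Stack each dimension's contribution:
  +A: nom +31.910 → Σnom=31.910; wc +0.120/-0.310 → slack +0.120/-0.310; half-tol=0.215, Σhalf²=0.046225
  +B: nom +19.000 → Σnom=50.910; wc +0.040/-0.040 → slack +0.160/-0.350; half-tol=0.040, Σhalf²=0.047825
  -C: nom -32.600 → Σnom=18.310; wc +0.280/-0.220 → slack +0.440/-0.570; half-tol=0.250, Σhalf²=0.110325
  -D: nom -46.400 → Σnom=-28.090; wc +0.065/-0.065 → slack +0.505/-0.635; half-tol=0.065, Σhalf²=0.114550
  +E: nom +34.700 → Σnom=6.610; wc +0.070/-0.070 → slack +0.575/-0.705; half-tol=0.070, Σhalf²=0.119450
  +F: nom +49.200 → Σnom=55.810; wc +0.080/-0.080 → slack +0.655/-0.785; half-tol=0.080, Σhalf²=0.125850
  +G: nom +41.400 → Σnom=97.210; wc +0.107/-0.420 → slack +0.762/-1.205; half-tol=0.264, Σhalf²=0.195282
  -H: nom -23.000 → Σnom=74.210; wc +0.050/-0.080 → slack +0.812/-1.285; half-tol=0.065, Σhalf²=0.199507
  -I: nom -17.300 → Σnom=56.910; wc +0.464/-0.464 → slack +1.276/-1.749; half-tol=0.464, Σhalf²=0.414803
Nominal = 56.910. Worst-case = [56.910 - 1.749, 56.910 + 1.276] = [55.161, 58.186]. RSS = √0.414803 = 0.644.

nominal=56.910 wc=[55.161,58.186] rss=0.644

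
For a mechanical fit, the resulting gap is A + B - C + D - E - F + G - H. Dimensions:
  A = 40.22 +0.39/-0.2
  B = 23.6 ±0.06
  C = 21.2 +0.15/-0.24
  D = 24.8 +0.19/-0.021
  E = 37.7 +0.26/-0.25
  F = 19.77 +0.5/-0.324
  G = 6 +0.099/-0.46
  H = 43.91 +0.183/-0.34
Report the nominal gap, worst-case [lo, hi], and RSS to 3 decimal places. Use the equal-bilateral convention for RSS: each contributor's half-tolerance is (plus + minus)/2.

Stack each dimension's contribution:
  +A: nom +40.220 → Σnom=40.220; wc +0.390/-0.200 → slack +0.390/-0.200; half-tol=0.295, Σhalf²=0.087025
  +B: nom +23.600 → Σnom=63.820; wc +0.060/-0.060 → slack +0.450/-0.260; half-tol=0.060, Σhalf²=0.090625
  -C: nom -21.200 → Σnom=42.620; wc +0.240/-0.150 → slack +0.690/-0.410; half-tol=0.195, Σhalf²=0.128650
  +D: nom +24.800 → Σnom=67.420; wc +0.190/-0.021 → slack +0.880/-0.431; half-tol=0.105, Σhalf²=0.139780
  -E: nom -37.700 → Σnom=29.720; wc +0.250/-0.260 → slack +1.130/-0.691; half-tol=0.255, Σhalf²=0.204805
  -F: nom -19.770 → Σnom=9.950; wc +0.324/-0.500 → slack +1.454/-1.191; half-tol=0.412, Σhalf²=0.374549
  +G: nom +6.000 → Σnom=15.950; wc +0.099/-0.460 → slack +1.553/-1.651; half-tol=0.280, Σhalf²=0.452670
  -H: nom -43.910 → Σnom=-27.960; wc +0.340/-0.183 → slack +1.893/-1.834; half-tol=0.262, Σhalf²=0.521052
Nominal = -27.960. Worst-case = [-27.960 - 1.834, -27.960 + 1.893] = [-29.794, -26.067]. RSS = √0.521052 = 0.722.

nominal=-27.960 wc=[-29.794,-26.067] rss=0.722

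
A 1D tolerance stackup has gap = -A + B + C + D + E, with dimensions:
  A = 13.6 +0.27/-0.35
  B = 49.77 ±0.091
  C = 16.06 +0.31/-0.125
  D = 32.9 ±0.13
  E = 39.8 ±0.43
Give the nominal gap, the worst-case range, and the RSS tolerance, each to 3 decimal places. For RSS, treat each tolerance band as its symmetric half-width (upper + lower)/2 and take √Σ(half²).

Stack each dimension's contribution:
  -A: nom -13.600 → Σnom=-13.600; wc +0.350/-0.270 → slack +0.350/-0.270; half-tol=0.310, Σhalf²=0.096100
  +B: nom +49.770 → Σnom=36.170; wc +0.091/-0.091 → slack +0.441/-0.361; half-tol=0.091, Σhalf²=0.104381
  +C: nom +16.060 → Σnom=52.230; wc +0.310/-0.125 → slack +0.751/-0.486; half-tol=0.217, Σhalf²=0.151687
  +D: nom +32.900 → Σnom=85.130; wc +0.130/-0.130 → slack +0.881/-0.616; half-tol=0.130, Σhalf²=0.168587
  +E: nom +39.800 → Σnom=124.930; wc +0.430/-0.430 → slack +1.311/-1.046; half-tol=0.430, Σhalf²=0.353487
Nominal = 124.930. Worst-case = [124.930 - 1.046, 124.930 + 1.311] = [123.884, 126.241]. RSS = √0.353487 = 0.595.

nominal=124.930 wc=[123.884,126.241] rss=0.595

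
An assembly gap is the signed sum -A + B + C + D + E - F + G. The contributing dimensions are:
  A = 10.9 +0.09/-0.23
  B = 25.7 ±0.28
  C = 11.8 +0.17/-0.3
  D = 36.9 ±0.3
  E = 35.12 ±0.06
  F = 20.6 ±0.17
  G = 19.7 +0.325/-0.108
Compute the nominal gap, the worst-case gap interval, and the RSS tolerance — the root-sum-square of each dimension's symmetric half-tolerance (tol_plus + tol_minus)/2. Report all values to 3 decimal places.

nominal=97.720 wc=[96.412,99.255] rss=0.573

Stack each dimension's contribution:
  -A: nom -10.900 → Σnom=-10.900; wc +0.230/-0.090 → slack +0.230/-0.090; half-tol=0.160, Σhalf²=0.025600
  +B: nom +25.700 → Σnom=14.800; wc +0.280/-0.280 → slack +0.510/-0.370; half-tol=0.280, Σhalf²=0.104000
  +C: nom +11.800 → Σnom=26.600; wc +0.170/-0.300 → slack +0.680/-0.670; half-tol=0.235, Σhalf²=0.159225
  +D: nom +36.900 → Σnom=63.500; wc +0.300/-0.300 → slack +0.980/-0.970; half-tol=0.300, Σhalf²=0.249225
  +E: nom +35.120 → Σnom=98.620; wc +0.060/-0.060 → slack +1.040/-1.030; half-tol=0.060, Σhalf²=0.252825
  -F: nom -20.600 → Σnom=78.020; wc +0.170/-0.170 → slack +1.210/-1.200; half-tol=0.170, Σhalf²=0.281725
  +G: nom +19.700 → Σnom=97.720; wc +0.325/-0.108 → slack +1.535/-1.308; half-tol=0.216, Σhalf²=0.328597
Nominal = 97.720. Worst-case = [97.720 - 1.308, 97.720 + 1.535] = [96.412, 99.255]. RSS = √0.328597 = 0.573.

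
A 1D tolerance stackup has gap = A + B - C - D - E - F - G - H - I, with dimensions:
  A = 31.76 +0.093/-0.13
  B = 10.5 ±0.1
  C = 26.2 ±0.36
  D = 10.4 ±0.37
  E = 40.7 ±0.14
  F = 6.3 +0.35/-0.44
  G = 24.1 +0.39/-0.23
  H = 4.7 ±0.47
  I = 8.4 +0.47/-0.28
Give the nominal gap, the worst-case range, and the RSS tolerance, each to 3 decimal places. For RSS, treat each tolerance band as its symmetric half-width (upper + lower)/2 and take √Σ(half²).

nominal=-78.540 wc=[-81.320,-76.057] rss=0.960

Stack each dimension's contribution:
  +A: nom +31.760 → Σnom=31.760; wc +0.093/-0.130 → slack +0.093/-0.130; half-tol=0.112, Σhalf²=0.012432
  +B: nom +10.500 → Σnom=42.260; wc +0.100/-0.100 → slack +0.193/-0.230; half-tol=0.100, Σhalf²=0.022432
  -C: nom -26.200 → Σnom=16.060; wc +0.360/-0.360 → slack +0.553/-0.590; half-tol=0.360, Σhalf²=0.152032
  -D: nom -10.400 → Σnom=5.660; wc +0.370/-0.370 → slack +0.923/-0.960; half-tol=0.370, Σhalf²=0.288932
  -E: nom -40.700 → Σnom=-35.040; wc +0.140/-0.140 → slack +1.063/-1.100; half-tol=0.140, Σhalf²=0.308532
  -F: nom -6.300 → Σnom=-41.340; wc +0.440/-0.350 → slack +1.503/-1.450; half-tol=0.395, Σhalf²=0.464557
  -G: nom -24.100 → Σnom=-65.440; wc +0.230/-0.390 → slack +1.733/-1.840; half-tol=0.310, Σhalf²=0.560657
  -H: nom -4.700 → Σnom=-70.140; wc +0.470/-0.470 → slack +2.203/-2.310; half-tol=0.470, Σhalf²=0.781557
  -I: nom -8.400 → Σnom=-78.540; wc +0.280/-0.470 → slack +2.483/-2.780; half-tol=0.375, Σhalf²=0.922182
Nominal = -78.540. Worst-case = [-78.540 - 2.780, -78.540 + 2.483] = [-81.320, -76.057]. RSS = √0.922182 = 0.960.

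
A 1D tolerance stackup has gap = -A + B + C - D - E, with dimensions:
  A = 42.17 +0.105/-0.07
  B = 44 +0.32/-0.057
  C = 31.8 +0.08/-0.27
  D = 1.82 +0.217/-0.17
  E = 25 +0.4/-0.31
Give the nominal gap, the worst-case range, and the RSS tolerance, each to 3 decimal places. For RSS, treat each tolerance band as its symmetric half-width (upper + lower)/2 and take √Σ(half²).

nominal=6.810 wc=[5.761,7.760] rss=0.487

Stack each dimension's contribution:
  -A: nom -42.170 → Σnom=-42.170; wc +0.070/-0.105 → slack +0.070/-0.105; half-tol=0.087, Σhalf²=0.007656
  +B: nom +44.000 → Σnom=1.830; wc +0.320/-0.057 → slack +0.390/-0.162; half-tol=0.189, Σhalf²=0.043188
  +C: nom +31.800 → Σnom=33.630; wc +0.080/-0.270 → slack +0.470/-0.432; half-tol=0.175, Σhalf²=0.073814
  -D: nom -1.820 → Σnom=31.810; wc +0.170/-0.217 → slack +0.640/-0.649; half-tol=0.194, Σhalf²=0.111256
  -E: nom -25.000 → Σnom=6.810; wc +0.310/-0.400 → slack +0.950/-1.049; half-tol=0.355, Σhalf²=0.237281
Nominal = 6.810. Worst-case = [6.810 - 1.049, 6.810 + 0.950] = [5.761, 7.760]. RSS = √0.237281 = 0.487.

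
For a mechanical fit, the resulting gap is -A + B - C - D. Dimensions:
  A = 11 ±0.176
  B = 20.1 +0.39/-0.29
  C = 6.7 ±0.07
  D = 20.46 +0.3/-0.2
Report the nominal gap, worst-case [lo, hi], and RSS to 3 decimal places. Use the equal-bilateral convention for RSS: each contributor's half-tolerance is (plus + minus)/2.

nominal=-18.060 wc=[-18.896,-17.224] rss=0.463

Stack each dimension's contribution:
  -A: nom -11.000 → Σnom=-11.000; wc +0.176/-0.176 → slack +0.176/-0.176; half-tol=0.176, Σhalf²=0.030976
  +B: nom +20.100 → Σnom=9.100; wc +0.390/-0.290 → slack +0.566/-0.466; half-tol=0.340, Σhalf²=0.146576
  -C: nom -6.700 → Σnom=2.400; wc +0.070/-0.070 → slack +0.636/-0.536; half-tol=0.070, Σhalf²=0.151476
  -D: nom -20.460 → Σnom=-18.060; wc +0.200/-0.300 → slack +0.836/-0.836; half-tol=0.250, Σhalf²=0.213976
Nominal = -18.060. Worst-case = [-18.060 - 0.836, -18.060 + 0.836] = [-18.896, -17.224]. RSS = √0.213976 = 0.463.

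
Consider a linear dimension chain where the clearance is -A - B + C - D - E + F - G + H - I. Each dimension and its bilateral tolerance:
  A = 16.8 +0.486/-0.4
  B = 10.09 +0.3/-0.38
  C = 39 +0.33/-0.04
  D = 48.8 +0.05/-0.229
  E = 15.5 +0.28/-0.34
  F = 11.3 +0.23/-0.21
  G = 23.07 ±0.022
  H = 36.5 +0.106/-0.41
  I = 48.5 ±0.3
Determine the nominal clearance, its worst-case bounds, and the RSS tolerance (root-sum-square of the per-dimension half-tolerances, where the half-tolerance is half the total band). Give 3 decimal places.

nominal=-75.960 wc=[-78.058,-73.623] rss=0.817

Stack each dimension's contribution:
  -A: nom -16.800 → Σnom=-16.800; wc +0.400/-0.486 → slack +0.400/-0.486; half-tol=0.443, Σhalf²=0.196249
  -B: nom -10.090 → Σnom=-26.890; wc +0.380/-0.300 → slack +0.780/-0.786; half-tol=0.340, Σhalf²=0.311849
  +C: nom +39.000 → Σnom=12.110; wc +0.330/-0.040 → slack +1.110/-0.826; half-tol=0.185, Σhalf²=0.346074
  -D: nom -48.800 → Σnom=-36.690; wc +0.229/-0.050 → slack +1.339/-0.876; half-tol=0.140, Σhalf²=0.365534
  -E: nom -15.500 → Σnom=-52.190; wc +0.340/-0.280 → slack +1.679/-1.156; half-tol=0.310, Σhalf²=0.461634
  +F: nom +11.300 → Σnom=-40.890; wc +0.230/-0.210 → slack +1.909/-1.366; half-tol=0.220, Σhalf²=0.510034
  -G: nom -23.070 → Σnom=-63.960; wc +0.022/-0.022 → slack +1.931/-1.388; half-tol=0.022, Σhalf²=0.510518
  +H: nom +36.500 → Σnom=-27.460; wc +0.106/-0.410 → slack +2.037/-1.798; half-tol=0.258, Σhalf²=0.577082
  -I: nom -48.500 → Σnom=-75.960; wc +0.300/-0.300 → slack +2.337/-2.098; half-tol=0.300, Σhalf²=0.667082
Nominal = -75.960. Worst-case = [-75.960 - 2.098, -75.960 + 2.337] = [-78.058, -73.623]. RSS = √0.667082 = 0.817.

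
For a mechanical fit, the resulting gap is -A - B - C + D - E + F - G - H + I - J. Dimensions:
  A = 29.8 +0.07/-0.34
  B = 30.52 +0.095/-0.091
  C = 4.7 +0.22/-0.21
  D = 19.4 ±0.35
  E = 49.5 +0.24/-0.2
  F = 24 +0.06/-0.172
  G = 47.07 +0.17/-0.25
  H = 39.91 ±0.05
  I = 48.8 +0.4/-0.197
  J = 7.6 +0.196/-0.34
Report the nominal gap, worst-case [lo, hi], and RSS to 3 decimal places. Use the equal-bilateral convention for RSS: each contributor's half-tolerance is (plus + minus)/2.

nominal=-116.900 wc=[-118.660,-114.609] rss=0.699

Stack each dimension's contribution:
  -A: nom -29.800 → Σnom=-29.800; wc +0.340/-0.070 → slack +0.340/-0.070; half-tol=0.205, Σhalf²=0.042025
  -B: nom -30.520 → Σnom=-60.320; wc +0.091/-0.095 → slack +0.431/-0.165; half-tol=0.093, Σhalf²=0.050674
  -C: nom -4.700 → Σnom=-65.020; wc +0.210/-0.220 → slack +0.641/-0.385; half-tol=0.215, Σhalf²=0.096899
  +D: nom +19.400 → Σnom=-45.620; wc +0.350/-0.350 → slack +0.991/-0.735; half-tol=0.350, Σhalf²=0.219399
  -E: nom -49.500 → Σnom=-95.120; wc +0.200/-0.240 → slack +1.191/-0.975; half-tol=0.220, Σhalf²=0.267799
  +F: nom +24.000 → Σnom=-71.120; wc +0.060/-0.172 → slack +1.251/-1.147; half-tol=0.116, Σhalf²=0.281255
  -G: nom -47.070 → Σnom=-118.190; wc +0.250/-0.170 → slack +1.501/-1.317; half-tol=0.210, Σhalf²=0.325355
  -H: nom -39.910 → Σnom=-158.100; wc +0.050/-0.050 → slack +1.551/-1.367; half-tol=0.050, Σhalf²=0.327855
  +I: nom +48.800 → Σnom=-109.300; wc +0.400/-0.197 → slack +1.951/-1.564; half-tol=0.298, Σhalf²=0.416957
  -J: nom -7.600 → Σnom=-116.900; wc +0.340/-0.196 → slack +2.291/-1.760; half-tol=0.268, Σhalf²=0.488781
Nominal = -116.900. Worst-case = [-116.900 - 1.760, -116.900 + 2.291] = [-118.660, -114.609]. RSS = √0.488781 = 0.699.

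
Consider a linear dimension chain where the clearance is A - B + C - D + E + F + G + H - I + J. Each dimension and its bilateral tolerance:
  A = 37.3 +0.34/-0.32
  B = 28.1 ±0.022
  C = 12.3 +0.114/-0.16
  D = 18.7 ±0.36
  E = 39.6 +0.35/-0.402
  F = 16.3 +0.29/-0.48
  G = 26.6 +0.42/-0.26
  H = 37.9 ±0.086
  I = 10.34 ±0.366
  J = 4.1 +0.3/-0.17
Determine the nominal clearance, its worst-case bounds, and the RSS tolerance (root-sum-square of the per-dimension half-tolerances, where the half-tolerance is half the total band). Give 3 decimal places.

nominal=116.960 wc=[114.334,119.608] rss=0.927

Stack each dimension's contribution:
  +A: nom +37.300 → Σnom=37.300; wc +0.340/-0.320 → slack +0.340/-0.320; half-tol=0.330, Σhalf²=0.108900
  -B: nom -28.100 → Σnom=9.200; wc +0.022/-0.022 → slack +0.362/-0.342; half-tol=0.022, Σhalf²=0.109384
  +C: nom +12.300 → Σnom=21.500; wc +0.114/-0.160 → slack +0.476/-0.502; half-tol=0.137, Σhalf²=0.128153
  -D: nom -18.700 → Σnom=2.800; wc +0.360/-0.360 → slack +0.836/-0.862; half-tol=0.360, Σhalf²=0.257753
  +E: nom +39.600 → Σnom=42.400; wc +0.350/-0.402 → slack +1.186/-1.264; half-tol=0.376, Σhalf²=0.399129
  +F: nom +16.300 → Σnom=58.700; wc +0.290/-0.480 → slack +1.476/-1.744; half-tol=0.385, Σhalf²=0.547354
  +G: nom +26.600 → Σnom=85.300; wc +0.420/-0.260 → slack +1.896/-2.004; half-tol=0.340, Σhalf²=0.662954
  +H: nom +37.900 → Σnom=123.200; wc +0.086/-0.086 → slack +1.982/-2.090; half-tol=0.086, Σhalf²=0.670350
  -I: nom -10.340 → Σnom=112.860; wc +0.366/-0.366 → slack +2.348/-2.456; half-tol=0.366, Σhalf²=0.804306
  +J: nom +4.100 → Σnom=116.960; wc +0.300/-0.170 → slack +2.648/-2.626; half-tol=0.235, Σhalf²=0.859531
Nominal = 116.960. Worst-case = [116.960 - 2.626, 116.960 + 2.648] = [114.334, 119.608]. RSS = √0.859531 = 0.927.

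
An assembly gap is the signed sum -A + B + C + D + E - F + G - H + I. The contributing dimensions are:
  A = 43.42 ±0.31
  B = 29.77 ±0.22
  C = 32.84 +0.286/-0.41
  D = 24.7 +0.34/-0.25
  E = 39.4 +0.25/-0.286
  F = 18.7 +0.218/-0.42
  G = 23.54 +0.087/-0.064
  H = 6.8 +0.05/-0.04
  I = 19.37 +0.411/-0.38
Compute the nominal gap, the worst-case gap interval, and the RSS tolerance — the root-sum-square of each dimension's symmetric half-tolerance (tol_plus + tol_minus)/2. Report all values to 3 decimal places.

Stack each dimension's contribution:
  -A: nom -43.420 → Σnom=-43.420; wc +0.310/-0.310 → slack +0.310/-0.310; half-tol=0.310, Σhalf²=0.096100
  +B: nom +29.770 → Σnom=-13.650; wc +0.220/-0.220 → slack +0.530/-0.530; half-tol=0.220, Σhalf²=0.144500
  +C: nom +32.840 → Σnom=19.190; wc +0.286/-0.410 → slack +0.816/-0.940; half-tol=0.348, Σhalf²=0.265604
  +D: nom +24.700 → Σnom=43.890; wc +0.340/-0.250 → slack +1.156/-1.190; half-tol=0.295, Σhalf²=0.352629
  +E: nom +39.400 → Σnom=83.290; wc +0.250/-0.286 → slack +1.406/-1.476; half-tol=0.268, Σhalf²=0.424453
  -F: nom -18.700 → Σnom=64.590; wc +0.420/-0.218 → slack +1.826/-1.694; half-tol=0.319, Σhalf²=0.526214
  +G: nom +23.540 → Σnom=88.130; wc +0.087/-0.064 → slack +1.913/-1.758; half-tol=0.075, Σhalf²=0.531914
  -H: nom -6.800 → Σnom=81.330; wc +0.040/-0.050 → slack +1.953/-1.808; half-tol=0.045, Σhalf²=0.533939
  +I: nom +19.370 → Σnom=100.700; wc +0.411/-0.380 → slack +2.364/-2.188; half-tol=0.395, Σhalf²=0.690360
Nominal = 100.700. Worst-case = [100.700 - 2.188, 100.700 + 2.364] = [98.512, 103.064]. RSS = √0.690360 = 0.831.

nominal=100.700 wc=[98.512,103.064] rss=0.831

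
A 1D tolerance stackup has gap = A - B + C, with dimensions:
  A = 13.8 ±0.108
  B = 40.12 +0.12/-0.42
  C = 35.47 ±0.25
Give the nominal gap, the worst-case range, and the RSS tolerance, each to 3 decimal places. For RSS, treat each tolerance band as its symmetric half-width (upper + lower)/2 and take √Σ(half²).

nominal=9.150 wc=[8.672,9.928] rss=0.383

Stack each dimension's contribution:
  +A: nom +13.800 → Σnom=13.800; wc +0.108/-0.108 → slack +0.108/-0.108; half-tol=0.108, Σhalf²=0.011664
  -B: nom -40.120 → Σnom=-26.320; wc +0.420/-0.120 → slack +0.528/-0.228; half-tol=0.270, Σhalf²=0.084564
  +C: nom +35.470 → Σnom=9.150; wc +0.250/-0.250 → slack +0.778/-0.478; half-tol=0.250, Σhalf²=0.147064
Nominal = 9.150. Worst-case = [9.150 - 0.478, 9.150 + 0.778] = [8.672, 9.928]. RSS = √0.147064 = 0.383.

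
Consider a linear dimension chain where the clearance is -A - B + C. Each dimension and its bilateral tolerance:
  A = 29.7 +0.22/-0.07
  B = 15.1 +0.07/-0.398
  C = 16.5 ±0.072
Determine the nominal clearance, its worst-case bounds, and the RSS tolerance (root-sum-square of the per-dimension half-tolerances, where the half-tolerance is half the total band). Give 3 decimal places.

nominal=-28.300 wc=[-28.662,-27.760] rss=0.285

Stack each dimension's contribution:
  -A: nom -29.700 → Σnom=-29.700; wc +0.070/-0.220 → slack +0.070/-0.220; half-tol=0.145, Σhalf²=0.021025
  -B: nom -15.100 → Σnom=-44.800; wc +0.398/-0.070 → slack +0.468/-0.290; half-tol=0.234, Σhalf²=0.075781
  +C: nom +16.500 → Σnom=-28.300; wc +0.072/-0.072 → slack +0.540/-0.362; half-tol=0.072, Σhalf²=0.080965
Nominal = -28.300. Worst-case = [-28.300 - 0.362, -28.300 + 0.540] = [-28.662, -27.760]. RSS = √0.080965 = 0.285.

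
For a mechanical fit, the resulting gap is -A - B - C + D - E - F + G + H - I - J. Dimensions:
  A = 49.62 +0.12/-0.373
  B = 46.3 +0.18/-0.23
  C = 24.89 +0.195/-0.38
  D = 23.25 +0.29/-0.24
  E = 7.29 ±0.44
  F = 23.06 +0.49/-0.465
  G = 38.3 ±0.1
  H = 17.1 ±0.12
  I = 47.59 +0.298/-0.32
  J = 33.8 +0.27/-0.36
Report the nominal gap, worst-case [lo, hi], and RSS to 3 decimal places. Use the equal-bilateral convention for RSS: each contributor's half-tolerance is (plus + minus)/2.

nominal=-153.900 wc=[-156.353,-150.822] rss=0.947

Stack each dimension's contribution:
  -A: nom -49.620 → Σnom=-49.620; wc +0.373/-0.120 → slack +0.373/-0.120; half-tol=0.246, Σhalf²=0.060762
  -B: nom -46.300 → Σnom=-95.920; wc +0.230/-0.180 → slack +0.603/-0.300; half-tol=0.205, Σhalf²=0.102787
  -C: nom -24.890 → Σnom=-120.810; wc +0.380/-0.195 → slack +0.983/-0.495; half-tol=0.287, Σhalf²=0.185443
  +D: nom +23.250 → Σnom=-97.560; wc +0.290/-0.240 → slack +1.273/-0.735; half-tol=0.265, Σhalf²=0.255668
  -E: nom -7.290 → Σnom=-104.850; wc +0.440/-0.440 → slack +1.713/-1.175; half-tol=0.440, Σhalf²=0.449268
  -F: nom -23.060 → Σnom=-127.910; wc +0.465/-0.490 → slack +2.178/-1.665; half-tol=0.478, Σhalf²=0.677275
  +G: nom +38.300 → Σnom=-89.610; wc +0.100/-0.100 → slack +2.278/-1.765; half-tol=0.100, Σhalf²=0.687275
  +H: nom +17.100 → Σnom=-72.510; wc +0.120/-0.120 → slack +2.398/-1.885; half-tol=0.120, Σhalf²=0.701675
  -I: nom -47.590 → Σnom=-120.100; wc +0.320/-0.298 → slack +2.718/-2.183; half-tol=0.309, Σhalf²=0.797156
  -J: nom -33.800 → Σnom=-153.900; wc +0.360/-0.270 → slack +3.078/-2.453; half-tol=0.315, Σhalf²=0.896381
Nominal = -153.900. Worst-case = [-153.900 - 2.453, -153.900 + 3.078] = [-156.353, -150.822]. RSS = √0.896381 = 0.947.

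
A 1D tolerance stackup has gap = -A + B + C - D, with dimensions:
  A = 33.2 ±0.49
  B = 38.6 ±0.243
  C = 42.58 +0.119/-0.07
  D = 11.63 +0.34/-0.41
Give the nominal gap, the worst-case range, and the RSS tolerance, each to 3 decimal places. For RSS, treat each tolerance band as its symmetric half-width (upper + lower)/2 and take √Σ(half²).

nominal=36.350 wc=[35.207,37.612] rss=0.670

Stack each dimension's contribution:
  -A: nom -33.200 → Σnom=-33.200; wc +0.490/-0.490 → slack +0.490/-0.490; half-tol=0.490, Σhalf²=0.240100
  +B: nom +38.600 → Σnom=5.400; wc +0.243/-0.243 → slack +0.733/-0.733; half-tol=0.243, Σhalf²=0.299149
  +C: nom +42.580 → Σnom=47.980; wc +0.119/-0.070 → slack +0.852/-0.803; half-tol=0.095, Σhalf²=0.308079
  -D: nom -11.630 → Σnom=36.350; wc +0.410/-0.340 → slack +1.262/-1.143; half-tol=0.375, Σhalf²=0.448704
Nominal = 36.350. Worst-case = [36.350 - 1.143, 36.350 + 1.262] = [35.207, 37.612]. RSS = √0.448704 = 0.670.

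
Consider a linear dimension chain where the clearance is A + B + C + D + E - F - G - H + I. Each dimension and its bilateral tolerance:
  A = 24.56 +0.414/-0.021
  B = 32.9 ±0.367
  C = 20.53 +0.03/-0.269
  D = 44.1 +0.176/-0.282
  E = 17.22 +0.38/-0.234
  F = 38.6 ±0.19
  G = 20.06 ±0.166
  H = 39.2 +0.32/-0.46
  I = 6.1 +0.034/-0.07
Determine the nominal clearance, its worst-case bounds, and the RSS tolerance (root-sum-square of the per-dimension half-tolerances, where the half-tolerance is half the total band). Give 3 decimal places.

nominal=47.550 wc=[45.631,49.767] rss=0.755

Stack each dimension's contribution:
  +A: nom +24.560 → Σnom=24.560; wc +0.414/-0.021 → slack +0.414/-0.021; half-tol=0.217, Σhalf²=0.047306
  +B: nom +32.900 → Σnom=57.460; wc +0.367/-0.367 → slack +0.781/-0.388; half-tol=0.367, Σhalf²=0.181995
  +C: nom +20.530 → Σnom=77.990; wc +0.030/-0.269 → slack +0.811/-0.657; half-tol=0.150, Σhalf²=0.204346
  +D: nom +44.100 → Σnom=122.090; wc +0.176/-0.282 → slack +0.987/-0.939; half-tol=0.229, Σhalf²=0.256787
  +E: nom +17.220 → Σnom=139.310; wc +0.380/-0.234 → slack +1.367/-1.173; half-tol=0.307, Σhalf²=0.351036
  -F: nom -38.600 → Σnom=100.710; wc +0.190/-0.190 → slack +1.557/-1.363; half-tol=0.190, Σhalf²=0.387136
  -G: nom -20.060 → Σnom=80.650; wc +0.166/-0.166 → slack +1.723/-1.529; half-tol=0.166, Σhalf²=0.414692
  -H: nom -39.200 → Σnom=41.450; wc +0.460/-0.320 → slack +2.183/-1.849; half-tol=0.390, Σhalf²=0.566792
  +I: nom +6.100 → Σnom=47.550; wc +0.034/-0.070 → slack +2.217/-1.919; half-tol=0.052, Σhalf²=0.569496
Nominal = 47.550. Worst-case = [47.550 - 1.919, 47.550 + 2.217] = [45.631, 49.767]. RSS = √0.569496 = 0.755.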